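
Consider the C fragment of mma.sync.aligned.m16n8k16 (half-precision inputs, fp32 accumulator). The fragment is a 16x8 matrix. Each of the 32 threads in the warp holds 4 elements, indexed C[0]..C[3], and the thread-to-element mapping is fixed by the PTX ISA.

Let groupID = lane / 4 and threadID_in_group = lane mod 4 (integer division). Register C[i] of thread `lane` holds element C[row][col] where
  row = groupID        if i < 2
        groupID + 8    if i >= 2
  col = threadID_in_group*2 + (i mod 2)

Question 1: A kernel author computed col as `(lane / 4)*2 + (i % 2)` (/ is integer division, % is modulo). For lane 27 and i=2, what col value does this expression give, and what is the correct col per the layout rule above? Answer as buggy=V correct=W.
`(lane / 4)*2 + (i % 2)`[27,2]→12
lane 27: G=6 (27/4), T=3 (27%4)
i=2: r=6+8=14, c=3*2+0=6
col: 12 vs 6

buggy=12 correct=6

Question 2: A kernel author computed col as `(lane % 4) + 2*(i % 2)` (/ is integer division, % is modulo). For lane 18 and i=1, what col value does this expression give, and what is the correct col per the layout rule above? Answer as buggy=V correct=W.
`(lane % 4) + 2*(i % 2)`[18,1]→4
lane 18→18/4=4, 18 mod 4=2
i=1  r:4+0→4  c:2·2+1→5
col: 4 vs 5

buggy=4 correct=5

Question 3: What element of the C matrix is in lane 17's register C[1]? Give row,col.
17: grp=4,tig=1
[1] (4+0,1*2+1) = (4,3)

4,3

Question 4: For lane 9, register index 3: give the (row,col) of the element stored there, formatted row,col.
lane 9: G=2 (9/4), T=1 (9%4)
i=3: r=2+8=10, c=1*2+1=3

10,3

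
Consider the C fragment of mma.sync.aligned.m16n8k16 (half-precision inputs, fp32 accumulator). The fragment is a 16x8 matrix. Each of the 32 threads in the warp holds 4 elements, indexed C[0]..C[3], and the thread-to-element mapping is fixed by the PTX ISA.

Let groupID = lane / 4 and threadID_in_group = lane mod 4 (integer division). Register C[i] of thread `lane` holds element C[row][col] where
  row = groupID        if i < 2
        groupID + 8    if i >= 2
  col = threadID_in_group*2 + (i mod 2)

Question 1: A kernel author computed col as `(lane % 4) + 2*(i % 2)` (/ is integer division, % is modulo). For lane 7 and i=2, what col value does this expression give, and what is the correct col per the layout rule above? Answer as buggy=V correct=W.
buggy=3 correct=6

`(lane % 4) + 2*(i % 2)`[7,2]→3
lane 7: G=1 (7/4), T=3 (7%4)
i=2: r=1+8=9, c=3*2+0=6
col: 3 vs 6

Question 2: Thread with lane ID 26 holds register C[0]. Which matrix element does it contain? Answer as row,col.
6,4

26: gid=6,tid=2
[0] (6+0,2*2+0) = (6,4)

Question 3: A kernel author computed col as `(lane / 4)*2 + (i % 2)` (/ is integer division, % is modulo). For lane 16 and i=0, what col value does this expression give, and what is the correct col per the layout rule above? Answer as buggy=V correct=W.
`(lane / 4)*2 + (i % 2)`[16,0]->8
L=16->gid=16>>2=4, tid=16&3=0
[0]->row 4+0=4  col 0·2+0=0
col: 8 vs 0

buggy=8 correct=0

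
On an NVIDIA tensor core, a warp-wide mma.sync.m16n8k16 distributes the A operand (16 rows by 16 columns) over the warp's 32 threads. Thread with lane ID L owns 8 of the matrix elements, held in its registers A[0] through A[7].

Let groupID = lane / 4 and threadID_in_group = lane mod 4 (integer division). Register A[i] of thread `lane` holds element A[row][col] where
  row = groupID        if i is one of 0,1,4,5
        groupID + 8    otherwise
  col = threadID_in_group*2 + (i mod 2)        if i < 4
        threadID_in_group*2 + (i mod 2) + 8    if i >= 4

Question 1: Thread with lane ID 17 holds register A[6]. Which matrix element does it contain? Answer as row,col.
12,10

lane 17->17/4=4, 17 mod 4=1
i=6  r:4+8->12  c:2·1+0+8->10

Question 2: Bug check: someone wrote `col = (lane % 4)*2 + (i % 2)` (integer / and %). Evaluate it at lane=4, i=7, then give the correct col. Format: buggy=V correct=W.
`(lane % 4)*2 + (i % 2)`[4,7]⇒1
4: gr=1,th=0
[7] (1+8,0*2+1+8) = (9,9)
col: 1 vs 9

buggy=1 correct=9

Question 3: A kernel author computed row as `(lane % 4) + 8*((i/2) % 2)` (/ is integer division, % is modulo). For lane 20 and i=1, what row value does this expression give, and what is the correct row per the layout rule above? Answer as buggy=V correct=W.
buggy=0 correct=5

`(lane % 4) + 8*((i/2) % 2)`[20,1]⇒0
lane 20: gr=5 (20/4), th=0 (20%4)
i=1: r=5+0=5, c=0*2+1+0=1
row: 0 vs 5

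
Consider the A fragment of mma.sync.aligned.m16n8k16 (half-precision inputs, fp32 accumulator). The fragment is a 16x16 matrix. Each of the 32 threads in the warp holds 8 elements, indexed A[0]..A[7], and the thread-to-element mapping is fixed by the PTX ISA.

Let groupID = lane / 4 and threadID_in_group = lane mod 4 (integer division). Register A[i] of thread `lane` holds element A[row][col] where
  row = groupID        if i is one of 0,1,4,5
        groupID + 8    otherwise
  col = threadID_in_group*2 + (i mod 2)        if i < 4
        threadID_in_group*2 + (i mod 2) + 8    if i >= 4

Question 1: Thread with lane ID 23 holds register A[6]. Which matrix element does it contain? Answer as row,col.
lane 23: grp=5 (23/4), tig=3 (23%4)
i=6: r=5+8=13, c=3*2+0+8=14

13,14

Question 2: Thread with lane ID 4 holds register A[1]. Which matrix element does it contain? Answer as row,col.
1,1

L=4->gid=4>>2=1, tid=4&3=0
[1]->row 1+0=1  col 0·2+1+0=1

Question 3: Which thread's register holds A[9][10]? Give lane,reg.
r:9=>grp=1,rB=1  c:10=>cB=1,tig=1,lo=0
L=1*4+1=5  i=1*4+1*2+0=6

5,6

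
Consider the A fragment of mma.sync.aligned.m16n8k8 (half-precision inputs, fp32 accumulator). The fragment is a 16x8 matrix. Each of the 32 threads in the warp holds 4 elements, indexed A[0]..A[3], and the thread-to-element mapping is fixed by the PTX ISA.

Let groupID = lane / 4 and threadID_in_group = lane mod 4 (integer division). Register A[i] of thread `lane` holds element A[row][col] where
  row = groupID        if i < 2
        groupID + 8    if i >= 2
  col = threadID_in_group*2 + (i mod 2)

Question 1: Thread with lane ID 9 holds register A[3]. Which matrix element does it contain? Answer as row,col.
L=9=>grp=9>>2=2, tig=9&3=1
[3]=>row 2+8=10  col 1·2+1=3

10,3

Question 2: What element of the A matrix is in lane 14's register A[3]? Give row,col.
11,5

lane 14→14/4=3, 14 mod 4=2
i=3  r:3+8→11  c:2·2+1→5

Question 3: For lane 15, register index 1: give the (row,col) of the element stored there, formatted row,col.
lane 15: gid=3 (15/4), tid=3 (15%4)
i=1: r=3+0=3, c=3*2+1=7

3,7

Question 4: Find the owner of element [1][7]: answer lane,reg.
r: 1->gid=1,r8=0  c: 7->tid=3,i&1=1
L=1*4+3=7  i=0*2+1=1

7,1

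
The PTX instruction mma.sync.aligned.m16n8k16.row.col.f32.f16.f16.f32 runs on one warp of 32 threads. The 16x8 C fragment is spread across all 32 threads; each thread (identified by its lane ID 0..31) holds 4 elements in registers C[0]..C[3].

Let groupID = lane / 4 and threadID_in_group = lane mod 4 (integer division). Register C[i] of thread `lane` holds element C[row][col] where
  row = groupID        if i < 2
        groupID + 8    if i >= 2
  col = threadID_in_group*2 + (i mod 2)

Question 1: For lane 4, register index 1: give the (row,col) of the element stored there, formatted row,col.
lane 4: G=1 (4/4), T=0 (4%4)
i=1: r=1+0=1, c=0*2+1=1

1,1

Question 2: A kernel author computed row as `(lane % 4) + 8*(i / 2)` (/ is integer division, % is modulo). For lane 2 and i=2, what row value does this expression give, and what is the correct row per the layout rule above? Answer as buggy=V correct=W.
`(lane % 4) + 8*(i / 2)`[2,2]->10
lane 2->2/4=0, 2 mod 4=2
i=2  r:0+8->8  c:2·2+0->4
row: 10 vs 8

buggy=10 correct=8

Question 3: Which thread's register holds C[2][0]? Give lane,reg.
r=2→G=2,rhi=0  c=0→T=0,p=0
L=2*4+0=8  i=0*2+0=0

8,0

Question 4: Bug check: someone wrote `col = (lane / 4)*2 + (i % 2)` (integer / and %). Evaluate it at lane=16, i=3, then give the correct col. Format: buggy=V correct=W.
buggy=9 correct=1

`(lane / 4)*2 + (i % 2)`[16,3]→9
L=16→G=16>>2=4, T=16&3=0
[3]→row 4+8=12  col 0·2+1=1
col: 9 vs 1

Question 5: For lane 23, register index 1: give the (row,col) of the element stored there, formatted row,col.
L=23->g=23>>2=5, t=23&3=3
[1]->row 5+0=5  col 3·2+1=7

5,7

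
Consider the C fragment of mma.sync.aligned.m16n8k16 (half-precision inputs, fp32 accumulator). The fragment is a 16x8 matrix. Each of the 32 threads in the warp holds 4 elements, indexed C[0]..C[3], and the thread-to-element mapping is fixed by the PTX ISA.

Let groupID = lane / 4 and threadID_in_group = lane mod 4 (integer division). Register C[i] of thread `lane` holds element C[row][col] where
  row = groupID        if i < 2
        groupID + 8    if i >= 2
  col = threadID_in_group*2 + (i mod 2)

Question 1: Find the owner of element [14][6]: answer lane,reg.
27,2

r=14->g=6,rb=1  c=6->t=3,b0=0
L=6*4+3=27  i=1*2+0=2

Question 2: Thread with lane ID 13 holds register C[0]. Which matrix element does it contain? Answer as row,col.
3,2

L=13=>grp=13>>2=3, tig=13&3=1
[0]=>row 3+0=3  col 1·2+0=2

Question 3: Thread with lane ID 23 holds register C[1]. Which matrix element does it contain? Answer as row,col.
5,7

23: gid=5,tid=3
[1] (5+0,3*2+1) = (5,7)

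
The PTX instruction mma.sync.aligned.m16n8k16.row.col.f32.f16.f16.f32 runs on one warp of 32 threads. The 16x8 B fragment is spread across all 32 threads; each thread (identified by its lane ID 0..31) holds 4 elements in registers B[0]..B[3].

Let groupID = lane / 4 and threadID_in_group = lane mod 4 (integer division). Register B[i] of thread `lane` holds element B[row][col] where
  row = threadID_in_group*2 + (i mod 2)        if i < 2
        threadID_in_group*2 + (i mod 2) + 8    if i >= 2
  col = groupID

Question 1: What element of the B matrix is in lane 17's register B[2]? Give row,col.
10,4

L=17⇒gr=17>>2=4, th=17&3=1
[2]⇒row 1·2+0+8=10  col gr=4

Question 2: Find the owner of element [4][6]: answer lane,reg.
c=6→G=6  r=4→rhi=0,T=2,p=0
L=6*4+2=26  i=0*2+0=0

26,0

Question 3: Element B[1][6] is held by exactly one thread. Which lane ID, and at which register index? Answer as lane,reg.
c=6→G=6  r=1→rhi=0,T=0,p=1
L=6*4+0=24  i=0*2+1=1

24,1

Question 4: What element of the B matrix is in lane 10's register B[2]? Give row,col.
12,2

lane 10: G=2 (10/4), T=2 (10%4)
i=2: r=2*2+0+8=12, c=G=2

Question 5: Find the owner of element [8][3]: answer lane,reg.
c:3=>grp=3  r:8=>rB=1,tig=0,lo=0
L=3*4+0=12  i=1*2+0=2

12,2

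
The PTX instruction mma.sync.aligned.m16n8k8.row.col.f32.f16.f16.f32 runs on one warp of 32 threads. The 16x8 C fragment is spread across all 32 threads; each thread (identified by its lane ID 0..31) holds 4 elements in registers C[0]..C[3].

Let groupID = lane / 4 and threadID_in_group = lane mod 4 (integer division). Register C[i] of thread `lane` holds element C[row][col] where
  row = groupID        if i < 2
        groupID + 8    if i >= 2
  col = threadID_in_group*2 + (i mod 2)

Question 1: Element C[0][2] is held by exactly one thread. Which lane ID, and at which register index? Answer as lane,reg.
1,0

r: 0->gid=0,r8=0  c: 2->tid=1,i&1=0
L=0*4+1=1  i=0*2+0=0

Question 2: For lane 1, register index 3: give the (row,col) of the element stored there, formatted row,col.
8,3

lane 1: grp=0 (1/4), tig=1 (1%4)
i=3: r=0+8=8, c=1*2+1=3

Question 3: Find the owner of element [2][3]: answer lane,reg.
r: 2->gid=2,r8=0  c: 3->tid=1,i&1=1
L=2*4+1=9  i=0*2+1=1

9,1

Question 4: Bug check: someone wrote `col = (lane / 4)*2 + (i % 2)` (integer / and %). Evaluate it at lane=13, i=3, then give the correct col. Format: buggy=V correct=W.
buggy=7 correct=3

`(lane / 4)*2 + (i % 2)`[13,3]->7
lane 13->13/4=3, 13 mod 4=1
i=3  r:3+8->11  c:2·1+1->3
col: 7 vs 3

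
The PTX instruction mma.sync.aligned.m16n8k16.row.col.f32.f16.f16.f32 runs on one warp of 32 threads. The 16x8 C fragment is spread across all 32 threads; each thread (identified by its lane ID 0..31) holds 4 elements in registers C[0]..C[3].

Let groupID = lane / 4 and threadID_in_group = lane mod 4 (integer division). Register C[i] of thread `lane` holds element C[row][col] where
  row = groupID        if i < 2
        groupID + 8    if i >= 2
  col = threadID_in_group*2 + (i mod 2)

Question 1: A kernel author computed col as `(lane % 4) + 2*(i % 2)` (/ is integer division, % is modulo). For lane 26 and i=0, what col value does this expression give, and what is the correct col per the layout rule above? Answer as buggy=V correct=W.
buggy=2 correct=4

`(lane % 4) + 2*(i % 2)`[26,0]⇒2
lane 26⇒26/4=6, 26 mod 4=2
i=0  r:6+0⇒6  c:2·2+0⇒4
col: 2 vs 4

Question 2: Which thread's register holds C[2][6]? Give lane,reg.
11,0

r=2→G=2,rhi=0  c=6→T=3,p=0
L=2*4+3=11  i=0*2+0=0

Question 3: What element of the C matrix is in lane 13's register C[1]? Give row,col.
L=13→G=13>>2=3, T=13&3=1
[1]→row 3+0=3  col 1·2+1=3

3,3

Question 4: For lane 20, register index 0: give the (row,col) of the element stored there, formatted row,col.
5,0

lane 20: G=5 (20/4), T=0 (20%4)
i=0: r=5+0=5, c=0*2+0=0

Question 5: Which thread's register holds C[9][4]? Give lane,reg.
r: 9->gid=1,r8=1  c: 4->tid=2,i&1=0
L=1*4+2=6  i=1*2+0=2

6,2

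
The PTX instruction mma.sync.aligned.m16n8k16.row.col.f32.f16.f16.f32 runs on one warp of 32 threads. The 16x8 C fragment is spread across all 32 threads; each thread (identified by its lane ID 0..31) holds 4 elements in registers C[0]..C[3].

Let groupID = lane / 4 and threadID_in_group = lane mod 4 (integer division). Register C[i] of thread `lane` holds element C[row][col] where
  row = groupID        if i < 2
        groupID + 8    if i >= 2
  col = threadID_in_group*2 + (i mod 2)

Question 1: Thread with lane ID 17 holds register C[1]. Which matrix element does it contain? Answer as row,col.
4,3

L=17->gid=17>>2=4, tid=17&3=1
[1]->row 4+0=4  col 1·2+1=3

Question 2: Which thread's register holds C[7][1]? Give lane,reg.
28,1

r=7⇒gr=7,Rb=0  c=1⇒th=0,odd=1
L=7*4+0=28  i=0*2+1=1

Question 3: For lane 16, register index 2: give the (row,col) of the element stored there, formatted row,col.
12,0

16: gr=4,th=0
[2] (4+8,0*2+0) = (12,0)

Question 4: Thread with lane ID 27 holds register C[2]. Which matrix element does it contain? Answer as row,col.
14,6

lane 27: gid=6 (27/4), tid=3 (27%4)
i=2: r=6+8=14, c=3*2+0=6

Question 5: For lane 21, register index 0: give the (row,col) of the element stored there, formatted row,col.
5,2

lane 21: gr=5 (21/4), th=1 (21%4)
i=0: r=5+0=5, c=1*2+0=2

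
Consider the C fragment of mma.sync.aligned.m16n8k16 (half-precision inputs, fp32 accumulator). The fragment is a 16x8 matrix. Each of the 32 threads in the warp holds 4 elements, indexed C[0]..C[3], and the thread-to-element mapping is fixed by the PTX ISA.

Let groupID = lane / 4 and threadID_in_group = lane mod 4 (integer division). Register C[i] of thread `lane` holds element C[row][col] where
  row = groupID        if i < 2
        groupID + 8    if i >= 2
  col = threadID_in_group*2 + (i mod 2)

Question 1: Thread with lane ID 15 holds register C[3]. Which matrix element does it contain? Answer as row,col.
11,7

lane 15: G=3 (15/4), T=3 (15%4)
i=3: r=3+8=11, c=3*2+1=7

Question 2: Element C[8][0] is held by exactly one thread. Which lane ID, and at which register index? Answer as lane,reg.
r:8=>grp=0,rB=1  c:0=>tig=0,lo=0
L=0*4+0=0  i=1*2+0=2

0,2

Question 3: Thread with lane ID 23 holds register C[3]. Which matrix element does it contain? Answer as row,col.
lane 23: grp=5 (23/4), tig=3 (23%4)
i=3: r=5+8=13, c=3*2+1=7

13,7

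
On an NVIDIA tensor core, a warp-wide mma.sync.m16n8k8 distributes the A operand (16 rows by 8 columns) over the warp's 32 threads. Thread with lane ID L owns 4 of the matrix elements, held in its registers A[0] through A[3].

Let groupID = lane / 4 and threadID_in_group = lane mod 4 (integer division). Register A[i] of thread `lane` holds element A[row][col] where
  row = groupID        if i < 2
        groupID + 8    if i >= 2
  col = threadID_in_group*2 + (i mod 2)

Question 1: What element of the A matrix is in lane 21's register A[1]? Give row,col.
L=21->g=21>>2=5, t=21&3=1
[1]->row 5+0=5  col 1·2+1=3

5,3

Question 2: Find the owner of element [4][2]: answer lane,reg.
r=4→G=4,rhi=0  c=2→T=1,p=0
L=4*4+1=17  i=0*2+0=0

17,0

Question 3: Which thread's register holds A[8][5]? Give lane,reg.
2,3

r=8⇒gr=0,Rb=1  c=5⇒th=2,odd=1
L=0*4+2=2  i=1*2+1=3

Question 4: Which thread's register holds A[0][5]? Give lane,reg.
2,1

r: 0->gid=0,r8=0  c: 5->tid=2,i&1=1
L=0*4+2=2  i=0*2+1=1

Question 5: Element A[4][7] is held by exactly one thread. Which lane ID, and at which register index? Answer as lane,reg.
19,1

r=4→G=4,rhi=0  c=7→T=3,p=1
L=4*4+3=19  i=0*2+1=1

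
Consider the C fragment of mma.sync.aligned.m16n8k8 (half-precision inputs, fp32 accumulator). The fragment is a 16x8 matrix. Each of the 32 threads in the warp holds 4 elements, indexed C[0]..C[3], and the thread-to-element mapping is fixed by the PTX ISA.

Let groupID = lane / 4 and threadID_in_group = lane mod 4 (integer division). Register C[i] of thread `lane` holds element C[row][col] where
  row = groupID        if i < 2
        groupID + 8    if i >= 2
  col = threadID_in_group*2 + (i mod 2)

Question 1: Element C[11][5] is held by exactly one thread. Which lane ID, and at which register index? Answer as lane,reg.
14,3

r:11=>grp=3,rB=1  c:5=>tig=2,lo=1
L=3*4+2=14  i=1*2+1=3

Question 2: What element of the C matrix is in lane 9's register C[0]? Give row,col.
2,2

lane 9→9/4=2, 9 mod 4=1
i=0  r:2+0→2  c:2·1+0→2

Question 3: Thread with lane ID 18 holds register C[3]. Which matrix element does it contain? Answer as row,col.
12,5

lane 18->18/4=4, 18 mod 4=2
i=3  r:4+8->12  c:2·2+1->5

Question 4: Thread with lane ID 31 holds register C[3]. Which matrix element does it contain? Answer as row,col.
lane 31⇒31/4=7, 31 mod 4=3
i=3  r:7+8⇒15  c:2·3+1⇒7

15,7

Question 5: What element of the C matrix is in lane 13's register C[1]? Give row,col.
L=13⇒gr=13>>2=3, th=13&3=1
[1]⇒row 3+0=3  col 1·2+1=3

3,3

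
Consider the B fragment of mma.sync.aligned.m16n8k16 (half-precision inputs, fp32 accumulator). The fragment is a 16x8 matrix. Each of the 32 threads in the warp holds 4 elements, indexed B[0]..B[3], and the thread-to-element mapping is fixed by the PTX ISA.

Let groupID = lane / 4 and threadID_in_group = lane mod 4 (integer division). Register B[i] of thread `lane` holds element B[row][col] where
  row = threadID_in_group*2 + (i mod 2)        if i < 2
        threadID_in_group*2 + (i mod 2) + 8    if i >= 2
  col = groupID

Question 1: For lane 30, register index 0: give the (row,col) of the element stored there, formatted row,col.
lane 30: gr=7 (30/4), th=2 (30%4)
i=0: r=2*2+0+0=4, c=gr=7

4,7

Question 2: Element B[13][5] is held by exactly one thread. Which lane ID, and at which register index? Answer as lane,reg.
c:5=>grp=5  r:13=>rB=1,tig=2,lo=1
L=5*4+2=22  i=1*2+1=3

22,3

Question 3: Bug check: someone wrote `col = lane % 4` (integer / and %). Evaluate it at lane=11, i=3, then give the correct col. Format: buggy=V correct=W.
`lane % 4`[11,3]->3
lane 11: gid=2 (11/4), tid=3 (11%4)
i=3: r=3*2+1+8=15, c=gid=2
col: 3 vs 2

buggy=3 correct=2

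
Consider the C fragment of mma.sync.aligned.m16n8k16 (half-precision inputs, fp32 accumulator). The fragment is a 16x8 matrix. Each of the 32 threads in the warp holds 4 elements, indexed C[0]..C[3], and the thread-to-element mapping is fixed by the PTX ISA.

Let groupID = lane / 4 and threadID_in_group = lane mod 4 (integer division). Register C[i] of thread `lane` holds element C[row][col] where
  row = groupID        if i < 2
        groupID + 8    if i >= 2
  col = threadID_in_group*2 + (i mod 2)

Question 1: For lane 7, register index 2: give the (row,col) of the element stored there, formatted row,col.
9,6

7: grp=1,tig=3
[2] (1+8,3*2+0) = (9,6)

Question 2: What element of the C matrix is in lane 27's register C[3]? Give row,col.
lane 27: g=6 (27/4), t=3 (27%4)
i=3: r=6+8=14, c=3*2+1=7

14,7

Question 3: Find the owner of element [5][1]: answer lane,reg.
r=5->g=5,rb=0  c=1->t=0,b0=1
L=5*4+0=20  i=0*2+1=1

20,1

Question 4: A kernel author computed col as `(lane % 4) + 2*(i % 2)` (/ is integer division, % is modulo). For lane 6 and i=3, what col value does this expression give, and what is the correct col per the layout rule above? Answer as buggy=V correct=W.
`(lane % 4) + 2*(i % 2)`[6,3]->4
6: gid=1,tid=2
[3] (1+8,2*2+1) = (9,5)
col: 4 vs 5

buggy=4 correct=5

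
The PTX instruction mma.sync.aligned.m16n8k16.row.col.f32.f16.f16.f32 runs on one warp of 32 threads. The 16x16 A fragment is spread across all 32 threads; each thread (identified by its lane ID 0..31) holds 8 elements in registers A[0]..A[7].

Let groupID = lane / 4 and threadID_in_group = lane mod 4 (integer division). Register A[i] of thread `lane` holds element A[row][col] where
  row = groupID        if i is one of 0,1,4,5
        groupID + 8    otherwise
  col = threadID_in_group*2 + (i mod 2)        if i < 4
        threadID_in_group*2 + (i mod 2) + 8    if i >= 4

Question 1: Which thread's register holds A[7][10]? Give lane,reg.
29,4

r:7=>grp=7,rB=0  c:10=>cB=1,tig=1,lo=0
L=7*4+1=29  i=1*4+0*2+0=4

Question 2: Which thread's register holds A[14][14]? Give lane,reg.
r=14→G=6,rhi=1  c=14→chi=1,T=3,p=0
L=6*4+3=27  i=1*4+1*2+0=6

27,6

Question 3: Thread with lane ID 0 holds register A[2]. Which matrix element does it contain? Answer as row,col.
lane 0: G=0 (0/4), T=0 (0%4)
i=2: r=0+8=8, c=0*2+0+0=0

8,0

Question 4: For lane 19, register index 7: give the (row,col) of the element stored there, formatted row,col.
lane 19->19/4=4, 19 mod 4=3
i=7  r:4+8->12  c:2·3+1+8->15

12,15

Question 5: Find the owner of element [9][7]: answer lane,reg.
r: 9->gid=1,r8=1  c: 7->c8=0,tid=3,i&1=1
L=1*4+3=7  i=0*4+1*2+1=3

7,3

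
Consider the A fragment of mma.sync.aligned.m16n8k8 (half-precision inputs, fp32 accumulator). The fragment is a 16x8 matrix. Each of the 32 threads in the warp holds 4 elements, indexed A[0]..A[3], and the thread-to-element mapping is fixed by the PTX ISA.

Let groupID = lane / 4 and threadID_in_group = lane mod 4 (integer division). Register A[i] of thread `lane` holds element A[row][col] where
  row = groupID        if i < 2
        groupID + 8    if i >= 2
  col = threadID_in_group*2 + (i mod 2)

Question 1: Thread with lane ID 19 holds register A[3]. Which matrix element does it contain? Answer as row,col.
lane 19->19/4=4, 19 mod 4=3
i=3  r:4+8->12  c:2·3+1->7

12,7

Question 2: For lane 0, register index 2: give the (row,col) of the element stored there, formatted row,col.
8,0

0: gr=0,th=0
[2] (0+8,0*2+0) = (8,0)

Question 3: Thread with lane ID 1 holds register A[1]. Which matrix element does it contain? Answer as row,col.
1: g=0,t=1
[1] (0+0,1*2+1) = (0,3)

0,3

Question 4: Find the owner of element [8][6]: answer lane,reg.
r:8=>grp=0,rB=1  c:6=>tig=3,lo=0
L=0*4+3=3  i=1*2+0=2

3,2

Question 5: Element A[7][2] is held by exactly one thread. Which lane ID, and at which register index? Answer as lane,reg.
r=7->g=7,rb=0  c=2->t=1,b0=0
L=7*4+1=29  i=0*2+0=0

29,0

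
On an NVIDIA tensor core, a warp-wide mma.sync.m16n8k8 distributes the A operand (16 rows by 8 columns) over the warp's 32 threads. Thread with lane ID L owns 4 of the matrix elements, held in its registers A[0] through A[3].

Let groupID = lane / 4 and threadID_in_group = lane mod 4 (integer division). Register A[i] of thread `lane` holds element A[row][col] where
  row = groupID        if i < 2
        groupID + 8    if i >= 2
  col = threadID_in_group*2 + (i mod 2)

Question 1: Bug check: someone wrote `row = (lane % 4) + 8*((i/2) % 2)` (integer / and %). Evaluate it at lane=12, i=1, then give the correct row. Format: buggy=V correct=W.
buggy=0 correct=3

`(lane % 4) + 8*((i/2) % 2)`[12,1]⇒0
lane 12⇒12/4=3, 12 mod 4=0
i=1  r:3+0⇒3  c:2·0+1⇒1
row: 0 vs 3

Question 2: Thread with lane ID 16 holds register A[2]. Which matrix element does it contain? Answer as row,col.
12,0

16: grp=4,tig=0
[2] (4+8,0*2+0) = (12,0)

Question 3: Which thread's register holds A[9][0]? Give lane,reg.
r: 9->gid=1,r8=1  c: 0->tid=0,i&1=0
L=1*4+0=4  i=1*2+0=2

4,2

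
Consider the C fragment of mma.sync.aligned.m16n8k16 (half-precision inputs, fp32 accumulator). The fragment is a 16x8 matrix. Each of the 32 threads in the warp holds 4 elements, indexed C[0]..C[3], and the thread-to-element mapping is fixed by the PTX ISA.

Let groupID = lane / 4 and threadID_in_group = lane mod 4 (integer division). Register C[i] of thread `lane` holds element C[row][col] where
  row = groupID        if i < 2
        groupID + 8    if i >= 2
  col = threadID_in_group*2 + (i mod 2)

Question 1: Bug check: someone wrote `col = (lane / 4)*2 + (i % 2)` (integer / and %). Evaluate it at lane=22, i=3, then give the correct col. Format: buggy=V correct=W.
`(lane / 4)*2 + (i % 2)`[22,3]->11
L=22->g=22>>2=5, t=22&3=2
[3]->row 5+8=13  col 2·2+1=5
col: 11 vs 5

buggy=11 correct=5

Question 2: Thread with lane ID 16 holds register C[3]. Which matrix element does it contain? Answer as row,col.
lane 16->16/4=4, 16 mod 4=0
i=3  r:4+8->12  c:2·0+1->1

12,1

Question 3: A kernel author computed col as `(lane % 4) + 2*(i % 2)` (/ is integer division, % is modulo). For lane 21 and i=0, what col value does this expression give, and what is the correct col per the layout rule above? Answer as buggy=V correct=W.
`(lane % 4) + 2*(i % 2)`[21,0]⇒1
lane 21⇒21/4=5, 21 mod 4=1
i=0  r:5+0⇒5  c:2·1+0⇒2
col: 1 vs 2

buggy=1 correct=2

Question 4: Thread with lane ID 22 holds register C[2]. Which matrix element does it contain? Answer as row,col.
13,4

lane 22->22/4=5, 22 mod 4=2
i=2  r:5+8->13  c:2·2+0->4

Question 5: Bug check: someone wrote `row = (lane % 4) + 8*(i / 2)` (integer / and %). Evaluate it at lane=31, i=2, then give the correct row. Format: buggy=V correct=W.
buggy=11 correct=15

`(lane % 4) + 8*(i / 2)`[31,2]->11
lane 31: gid=7 (31/4), tid=3 (31%4)
i=2: r=7+8=15, c=3*2+0=6
row: 11 vs 15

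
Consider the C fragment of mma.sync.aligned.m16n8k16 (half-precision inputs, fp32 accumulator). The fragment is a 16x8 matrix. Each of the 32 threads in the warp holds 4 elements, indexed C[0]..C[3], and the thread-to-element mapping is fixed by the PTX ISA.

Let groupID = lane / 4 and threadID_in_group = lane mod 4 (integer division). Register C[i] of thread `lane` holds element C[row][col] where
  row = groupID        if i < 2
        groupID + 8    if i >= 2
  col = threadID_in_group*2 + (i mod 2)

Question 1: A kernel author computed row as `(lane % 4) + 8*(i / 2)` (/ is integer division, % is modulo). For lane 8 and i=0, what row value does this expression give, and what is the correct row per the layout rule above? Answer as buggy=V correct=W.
buggy=0 correct=2

`(lane % 4) + 8*(i / 2)`[8,0]->0
8: gid=2,tid=0
[0] (2+0,0*2+0) = (2,0)
row: 0 vs 2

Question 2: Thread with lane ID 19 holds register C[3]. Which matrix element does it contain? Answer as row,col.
lane 19⇒19/4=4, 19 mod 4=3
i=3  r:4+8⇒12  c:2·3+1⇒7

12,7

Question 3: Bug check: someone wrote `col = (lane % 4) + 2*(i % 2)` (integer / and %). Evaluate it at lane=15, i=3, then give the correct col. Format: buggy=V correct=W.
buggy=5 correct=7

`(lane % 4) + 2*(i % 2)`[15,3]->5
lane 15: gid=3 (15/4), tid=3 (15%4)
i=3: r=3+8=11, c=3*2+1=7
col: 5 vs 7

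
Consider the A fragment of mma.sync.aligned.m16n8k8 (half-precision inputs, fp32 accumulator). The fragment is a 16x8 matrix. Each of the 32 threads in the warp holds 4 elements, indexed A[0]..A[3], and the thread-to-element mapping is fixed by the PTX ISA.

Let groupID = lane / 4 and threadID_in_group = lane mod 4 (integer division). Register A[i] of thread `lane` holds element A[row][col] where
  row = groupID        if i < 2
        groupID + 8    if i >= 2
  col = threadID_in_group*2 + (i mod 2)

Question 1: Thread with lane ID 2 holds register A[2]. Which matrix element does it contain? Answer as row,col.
8,4

2: gid=0,tid=2
[2] (0+8,2*2+0) = (8,4)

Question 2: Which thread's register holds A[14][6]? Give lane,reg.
27,2

r: 14->gid=6,r8=1  c: 6->tid=3,i&1=0
L=6*4+3=27  i=1*2+0=2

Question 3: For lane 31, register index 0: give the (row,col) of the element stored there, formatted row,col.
31: gid=7,tid=3
[0] (7+0,3*2+0) = (7,6)

7,6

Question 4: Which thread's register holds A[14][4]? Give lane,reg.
26,2

r=14⇒gr=6,Rb=1  c=4⇒th=2,odd=0
L=6*4+2=26  i=1*2+0=2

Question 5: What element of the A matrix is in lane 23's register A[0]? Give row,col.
5,6

lane 23->23/4=5, 23 mod 4=3
i=0  r:5+0->5  c:2·3+0->6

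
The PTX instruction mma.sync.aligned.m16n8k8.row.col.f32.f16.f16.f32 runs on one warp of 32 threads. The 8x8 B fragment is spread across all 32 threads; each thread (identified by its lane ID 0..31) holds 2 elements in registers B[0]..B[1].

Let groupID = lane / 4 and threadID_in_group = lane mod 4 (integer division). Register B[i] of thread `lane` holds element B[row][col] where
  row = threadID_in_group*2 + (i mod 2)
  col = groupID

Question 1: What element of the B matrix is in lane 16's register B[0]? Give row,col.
0,4

16: gid=4,tid=0
[0] (0*2+0,4) = (0,4)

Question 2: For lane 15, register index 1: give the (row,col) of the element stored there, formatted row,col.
15: g=3,t=3
[1] (3*2+1,3) = (7,3)

7,3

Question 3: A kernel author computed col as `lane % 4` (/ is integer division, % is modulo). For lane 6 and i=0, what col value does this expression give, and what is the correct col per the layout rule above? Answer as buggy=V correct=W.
buggy=2 correct=1

`lane % 4`[6,0]=>2
lane 6=>6/4=1, 6 mod 4=2
i=0  r:2·2+0=>4  c:1
col: 2 vs 1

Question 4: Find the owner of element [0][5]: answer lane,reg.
20,0

c:5=>grp=5  r:0=>tig=0,lo=0
L=5*4+0=20  i=0=0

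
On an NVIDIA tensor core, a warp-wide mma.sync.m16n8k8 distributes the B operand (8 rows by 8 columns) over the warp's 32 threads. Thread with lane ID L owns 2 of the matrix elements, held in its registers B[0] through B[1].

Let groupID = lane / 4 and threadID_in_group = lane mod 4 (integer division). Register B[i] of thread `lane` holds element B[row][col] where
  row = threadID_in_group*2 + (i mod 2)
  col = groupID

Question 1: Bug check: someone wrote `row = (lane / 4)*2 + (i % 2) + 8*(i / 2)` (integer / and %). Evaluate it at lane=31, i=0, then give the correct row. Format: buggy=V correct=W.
buggy=14 correct=6

`(lane / 4)*2 + (i % 2) + 8*(i / 2)`[31,0]⇒14
lane 31: gr=7 (31/4), th=3 (31%4)
i=0: r=3*2+0=6, c=gr=7
row: 14 vs 6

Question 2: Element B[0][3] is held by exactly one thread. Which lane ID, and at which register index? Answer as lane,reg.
c=3->g=3  r=0->t=0,b0=0
L=3*4+0=12  i=0=0

12,0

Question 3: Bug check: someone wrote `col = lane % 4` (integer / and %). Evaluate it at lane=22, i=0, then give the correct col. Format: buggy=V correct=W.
`lane % 4`[22,0]->2
lane 22->22/4=5, 22 mod 4=2
i=0  r:2·2+0->4  c:5
col: 2 vs 5

buggy=2 correct=5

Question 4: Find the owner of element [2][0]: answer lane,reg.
c=0→G=0  r=2→T=1,p=0
L=0*4+1=1  i=0=0

1,0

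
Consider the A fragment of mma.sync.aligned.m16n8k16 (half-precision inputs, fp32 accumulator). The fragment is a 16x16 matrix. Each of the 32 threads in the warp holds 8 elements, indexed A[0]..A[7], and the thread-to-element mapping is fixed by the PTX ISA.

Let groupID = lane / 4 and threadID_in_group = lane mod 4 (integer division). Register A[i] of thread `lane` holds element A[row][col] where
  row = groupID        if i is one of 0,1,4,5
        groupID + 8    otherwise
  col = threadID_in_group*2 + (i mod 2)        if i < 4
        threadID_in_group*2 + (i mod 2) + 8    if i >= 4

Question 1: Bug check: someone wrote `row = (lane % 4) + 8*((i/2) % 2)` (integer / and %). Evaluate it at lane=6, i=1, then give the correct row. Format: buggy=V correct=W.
buggy=2 correct=1

`(lane % 4) + 8*((i/2) % 2)`[6,1]->2
lane 6->6/4=1, 6 mod 4=2
i=1  r:1+0->1  c:2·2+1+0->5
row: 2 vs 1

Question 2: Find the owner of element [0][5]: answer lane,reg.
2,1

r=0⇒gr=0,Rb=0  c=5⇒Cb=0,th=2,odd=1
L=0*4+2=2  i=0*4+0*2+1=1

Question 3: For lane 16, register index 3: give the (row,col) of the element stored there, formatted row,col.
12,1

L=16->g=16>>2=4, t=16&3=0
[3]->row 4+8=12  col 0·2+1+0=1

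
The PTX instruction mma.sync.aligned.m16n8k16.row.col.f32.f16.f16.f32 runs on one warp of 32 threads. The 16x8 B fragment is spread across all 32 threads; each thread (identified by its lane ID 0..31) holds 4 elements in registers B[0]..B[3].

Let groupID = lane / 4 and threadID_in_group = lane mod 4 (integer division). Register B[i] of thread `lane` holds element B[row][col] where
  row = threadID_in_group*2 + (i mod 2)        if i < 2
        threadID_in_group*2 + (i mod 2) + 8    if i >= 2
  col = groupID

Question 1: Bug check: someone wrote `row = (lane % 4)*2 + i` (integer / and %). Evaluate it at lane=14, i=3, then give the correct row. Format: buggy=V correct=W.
buggy=7 correct=13

`(lane % 4)*2 + i`[14,3]→7
14: G=3,T=2
[3] (2*2+1+8,3) = (13,3)
row: 7 vs 13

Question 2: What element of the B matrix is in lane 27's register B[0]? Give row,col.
6,6

L=27=>grp=27>>2=6, tig=27&3=3
[0]=>row 3·2+0+0=6  col grp=6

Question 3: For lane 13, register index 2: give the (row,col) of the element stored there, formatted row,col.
10,3

L=13→G=13>>2=3, T=13&3=1
[2]→row 1·2+0+8=10  col G=3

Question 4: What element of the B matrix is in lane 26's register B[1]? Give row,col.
L=26⇒gr=26>>2=6, th=26&3=2
[1]⇒row 2·2+1+0=5  col gr=6

5,6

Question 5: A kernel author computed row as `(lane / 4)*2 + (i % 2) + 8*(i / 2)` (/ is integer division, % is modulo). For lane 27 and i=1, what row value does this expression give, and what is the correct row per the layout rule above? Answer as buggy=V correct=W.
`(lane / 4)*2 + (i % 2) + 8*(i / 2)`[27,1]→13
lane 27→27/4=6, 27 mod 4=3
i=1  r:2·3+1+0→7  c:6
row: 13 vs 7

buggy=13 correct=7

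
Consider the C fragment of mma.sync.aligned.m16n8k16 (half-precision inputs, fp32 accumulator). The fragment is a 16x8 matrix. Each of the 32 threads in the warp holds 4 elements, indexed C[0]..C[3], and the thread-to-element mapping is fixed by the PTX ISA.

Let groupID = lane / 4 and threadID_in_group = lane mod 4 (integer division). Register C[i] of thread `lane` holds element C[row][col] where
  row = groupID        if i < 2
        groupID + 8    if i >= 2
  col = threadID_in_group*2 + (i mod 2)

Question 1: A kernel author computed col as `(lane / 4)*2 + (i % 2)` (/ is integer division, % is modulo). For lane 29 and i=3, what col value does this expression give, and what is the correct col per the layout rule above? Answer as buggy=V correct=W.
buggy=15 correct=3

`(lane / 4)*2 + (i % 2)`[29,3]→15
lane 29→29/4=7, 29 mod 4=1
i=3  r:7+8→15  c:2·1+1→3
col: 15 vs 3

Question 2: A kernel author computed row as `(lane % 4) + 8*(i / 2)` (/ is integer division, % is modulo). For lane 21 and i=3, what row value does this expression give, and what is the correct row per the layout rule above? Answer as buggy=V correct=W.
buggy=9 correct=13

`(lane % 4) + 8*(i / 2)`[21,3]->9
21: g=5,t=1
[3] (5+8,1*2+1) = (13,3)
row: 9 vs 13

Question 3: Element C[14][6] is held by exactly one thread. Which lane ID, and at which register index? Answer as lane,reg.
r=14⇒gr=6,Rb=1  c=6⇒th=3,odd=0
L=6*4+3=27  i=1*2+0=2

27,2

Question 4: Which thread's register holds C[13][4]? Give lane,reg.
22,2

r=13->g=5,rb=1  c=4->t=2,b0=0
L=5*4+2=22  i=1*2+0=2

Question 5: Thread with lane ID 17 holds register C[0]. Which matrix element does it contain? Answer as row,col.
4,2

17: G=4,T=1
[0] (4+0,1*2+0) = (4,2)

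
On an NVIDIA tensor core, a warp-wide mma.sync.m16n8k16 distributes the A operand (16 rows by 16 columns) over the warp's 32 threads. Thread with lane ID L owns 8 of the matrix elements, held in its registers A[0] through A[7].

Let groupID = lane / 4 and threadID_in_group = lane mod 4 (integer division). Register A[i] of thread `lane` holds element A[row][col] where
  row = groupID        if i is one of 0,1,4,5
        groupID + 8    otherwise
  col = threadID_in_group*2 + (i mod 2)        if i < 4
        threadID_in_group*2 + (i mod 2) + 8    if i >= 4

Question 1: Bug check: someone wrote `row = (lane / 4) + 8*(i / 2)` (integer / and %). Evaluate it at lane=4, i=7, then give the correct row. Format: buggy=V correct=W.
`(lane / 4) + 8*(i / 2)`[4,7]=>25
L=4=>grp=4>>2=1, tig=4&3=0
[7]=>row 1+8=9  col 0·2+1+8=9
row: 25 vs 9

buggy=25 correct=9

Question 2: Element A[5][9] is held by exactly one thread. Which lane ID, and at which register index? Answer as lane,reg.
20,5

r=5->g=5,rb=0  c=9->cb=1,t=0,b0=1
L=5*4+0=20  i=1*4+0*2+1=5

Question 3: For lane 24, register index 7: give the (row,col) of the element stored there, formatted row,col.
24: g=6,t=0
[7] (6+8,0*2+1+8) = (14,9)

14,9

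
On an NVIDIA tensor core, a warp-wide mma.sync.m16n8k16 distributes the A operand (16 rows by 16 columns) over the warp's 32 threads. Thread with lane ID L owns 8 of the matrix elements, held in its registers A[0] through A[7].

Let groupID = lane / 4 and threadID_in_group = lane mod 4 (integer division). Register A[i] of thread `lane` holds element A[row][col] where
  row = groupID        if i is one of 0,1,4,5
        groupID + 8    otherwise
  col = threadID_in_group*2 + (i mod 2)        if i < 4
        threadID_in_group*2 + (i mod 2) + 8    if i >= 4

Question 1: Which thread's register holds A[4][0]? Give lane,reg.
r=4->g=4,rb=0  c=0->cb=0,t=0,b0=0
L=4*4+0=16  i=0*4+0*2+0=0

16,0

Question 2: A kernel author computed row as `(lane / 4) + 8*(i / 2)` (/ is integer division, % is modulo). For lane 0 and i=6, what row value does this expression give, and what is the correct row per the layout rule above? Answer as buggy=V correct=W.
buggy=24 correct=8

`(lane / 4) + 8*(i / 2)`[0,6]->24
lane 0: g=0 (0/4), t=0 (0%4)
i=6: r=0+8=8, c=0*2+0+8=8
row: 24 vs 8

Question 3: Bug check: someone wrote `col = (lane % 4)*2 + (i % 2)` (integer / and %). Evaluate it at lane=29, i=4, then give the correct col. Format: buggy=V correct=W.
`(lane % 4)*2 + (i % 2)`[29,4]->2
29: g=7,t=1
[4] (7+0,1*2+0+8) = (7,10)
col: 2 vs 10

buggy=2 correct=10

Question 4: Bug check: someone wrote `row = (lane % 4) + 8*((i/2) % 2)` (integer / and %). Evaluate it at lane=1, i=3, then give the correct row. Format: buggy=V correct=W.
buggy=9 correct=8

`(lane % 4) + 8*((i/2) % 2)`[1,3]=>9
lane 1=>1/4=0, 1 mod 4=1
i=3  r:0+8=>8  c:2·1+1+0=>3
row: 9 vs 8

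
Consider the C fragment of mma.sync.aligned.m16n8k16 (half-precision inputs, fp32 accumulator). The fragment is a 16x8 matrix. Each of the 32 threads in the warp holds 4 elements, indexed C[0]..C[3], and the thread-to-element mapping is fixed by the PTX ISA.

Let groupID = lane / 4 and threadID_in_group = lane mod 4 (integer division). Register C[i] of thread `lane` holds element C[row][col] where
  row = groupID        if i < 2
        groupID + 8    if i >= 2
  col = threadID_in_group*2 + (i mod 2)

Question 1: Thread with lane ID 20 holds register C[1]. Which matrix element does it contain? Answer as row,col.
5,1

lane 20: gr=5 (20/4), th=0 (20%4)
i=1: r=5+0=5, c=0*2+1=1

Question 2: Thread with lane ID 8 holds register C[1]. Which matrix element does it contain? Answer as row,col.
lane 8: g=2 (8/4), t=0 (8%4)
i=1: r=2+0=2, c=0*2+1=1

2,1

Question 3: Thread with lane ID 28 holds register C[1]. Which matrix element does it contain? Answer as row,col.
7,1

lane 28: grp=7 (28/4), tig=0 (28%4)
i=1: r=7+0=7, c=0*2+1=1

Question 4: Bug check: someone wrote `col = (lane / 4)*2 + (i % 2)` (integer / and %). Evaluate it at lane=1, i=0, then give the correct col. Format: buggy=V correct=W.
buggy=0 correct=2

`(lane / 4)*2 + (i % 2)`[1,0]->0
lane 1: g=0 (1/4), t=1 (1%4)
i=0: r=0+0=0, c=1*2+0=2
col: 0 vs 2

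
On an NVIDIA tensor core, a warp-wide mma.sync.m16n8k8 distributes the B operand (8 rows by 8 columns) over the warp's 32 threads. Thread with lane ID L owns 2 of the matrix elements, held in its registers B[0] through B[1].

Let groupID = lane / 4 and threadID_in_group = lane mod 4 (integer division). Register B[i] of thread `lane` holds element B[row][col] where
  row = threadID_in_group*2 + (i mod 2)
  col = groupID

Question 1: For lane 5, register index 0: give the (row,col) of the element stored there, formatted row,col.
2,1

lane 5→5/4=1, 5 mod 4=1
i=0  r:2·1+0→2  c:1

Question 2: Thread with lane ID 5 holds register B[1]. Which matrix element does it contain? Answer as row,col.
3,1

lane 5: gr=1 (5/4), th=1 (5%4)
i=1: r=1*2+1=3, c=gr=1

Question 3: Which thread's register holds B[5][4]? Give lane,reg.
18,1

c:4=>grp=4  r:5=>tig=2,lo=1
L=4*4+2=18  i=1=1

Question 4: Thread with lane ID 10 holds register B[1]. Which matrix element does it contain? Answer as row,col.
lane 10→10/4=2, 10 mod 4=2
i=1  r:2·2+1→5  c:2

5,2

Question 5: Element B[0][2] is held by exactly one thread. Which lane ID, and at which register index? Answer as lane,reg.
c=2→G=2  r=0→T=0,p=0
L=2*4+0=8  i=0=0

8,0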